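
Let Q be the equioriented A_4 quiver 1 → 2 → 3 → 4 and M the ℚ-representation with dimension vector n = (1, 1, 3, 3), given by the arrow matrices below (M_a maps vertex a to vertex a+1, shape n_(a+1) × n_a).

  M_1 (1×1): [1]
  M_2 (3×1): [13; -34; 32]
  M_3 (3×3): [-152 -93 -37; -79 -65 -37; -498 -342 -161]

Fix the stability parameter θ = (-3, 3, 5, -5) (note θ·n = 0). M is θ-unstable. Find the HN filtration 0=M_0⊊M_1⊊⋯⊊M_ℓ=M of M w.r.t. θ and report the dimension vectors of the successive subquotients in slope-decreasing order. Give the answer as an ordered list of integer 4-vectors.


Via rank(M_{q-1}∘⋯∘M_p): M ≅ I[1,4], I[3,4]^2.
μ_θ-semistable layers: μ^(1)=1; μ^(2)=0; μ^(3)=-3

((0, 1, 1, 1); (0, 0, 2, 2); (1, 0, 0, 0))


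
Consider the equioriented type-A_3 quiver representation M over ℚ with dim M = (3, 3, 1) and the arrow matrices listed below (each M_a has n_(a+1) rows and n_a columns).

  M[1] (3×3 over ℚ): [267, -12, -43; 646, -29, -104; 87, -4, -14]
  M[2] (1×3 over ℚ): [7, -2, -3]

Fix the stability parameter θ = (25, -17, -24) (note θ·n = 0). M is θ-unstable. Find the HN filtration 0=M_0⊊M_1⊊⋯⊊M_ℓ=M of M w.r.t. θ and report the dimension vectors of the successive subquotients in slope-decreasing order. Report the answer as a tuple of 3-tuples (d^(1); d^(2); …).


Interval decomposition of M: I[1,2]^2, I[1,3].
HN type (ℓ=2): μ^(1)=4; μ^(2)=-16/3

((2, 2, 0); (1, 1, 1))


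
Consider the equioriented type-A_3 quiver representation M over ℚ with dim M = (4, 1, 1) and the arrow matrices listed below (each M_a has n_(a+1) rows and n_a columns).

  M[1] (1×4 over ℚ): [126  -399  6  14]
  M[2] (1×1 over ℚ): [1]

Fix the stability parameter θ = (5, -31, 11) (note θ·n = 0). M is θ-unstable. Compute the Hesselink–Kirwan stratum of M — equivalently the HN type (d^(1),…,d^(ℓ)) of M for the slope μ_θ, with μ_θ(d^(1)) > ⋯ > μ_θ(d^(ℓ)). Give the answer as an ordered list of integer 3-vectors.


Barcode: M ≅ I[1,1]^3, I[1,3]. HN layers by μ_θ (3 steps, strictly decreasing):
  μ^(1)=11; μ^(2)=5; μ^(3)=-13

((0, 0, 1); (3, 0, 0); (1, 1, 0))


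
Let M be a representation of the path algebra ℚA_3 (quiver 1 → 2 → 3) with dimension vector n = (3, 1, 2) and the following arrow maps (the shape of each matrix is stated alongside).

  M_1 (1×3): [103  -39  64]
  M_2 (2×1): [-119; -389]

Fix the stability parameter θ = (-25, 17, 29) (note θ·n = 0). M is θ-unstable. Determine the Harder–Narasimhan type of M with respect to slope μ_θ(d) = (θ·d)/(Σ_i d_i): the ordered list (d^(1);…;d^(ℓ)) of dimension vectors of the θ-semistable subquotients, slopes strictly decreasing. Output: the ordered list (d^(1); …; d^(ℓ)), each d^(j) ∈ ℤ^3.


Interval decomposition of M: I[1,1]^2, I[1,3], I[3,3].
HN type (ℓ=3): μ^(1)=29; μ^(2)=17; μ^(3)=-25

((0, 0, 2); (0, 1, 0); (3, 0, 0))


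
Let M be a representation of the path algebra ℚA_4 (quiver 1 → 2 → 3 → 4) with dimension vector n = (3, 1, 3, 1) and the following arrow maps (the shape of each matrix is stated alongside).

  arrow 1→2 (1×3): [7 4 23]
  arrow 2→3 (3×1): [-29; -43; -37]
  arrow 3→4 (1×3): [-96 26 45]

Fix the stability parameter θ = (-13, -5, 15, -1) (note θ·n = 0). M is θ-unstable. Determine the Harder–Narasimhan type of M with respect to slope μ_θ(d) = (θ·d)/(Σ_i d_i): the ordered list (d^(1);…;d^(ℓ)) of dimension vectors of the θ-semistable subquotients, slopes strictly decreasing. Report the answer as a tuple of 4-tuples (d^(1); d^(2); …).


Barcode: M ≅ I[1,1]^2, I[1,4], I[3,3]^2. HN layers by μ_θ (4 steps, strictly decreasing):
  μ^(1)=15; μ^(2)=7; μ^(3)=-5; μ^(4)=-13

((0, 0, 2, 0); (0, 0, 1, 1); (0, 1, 0, 0); (3, 0, 0, 0))


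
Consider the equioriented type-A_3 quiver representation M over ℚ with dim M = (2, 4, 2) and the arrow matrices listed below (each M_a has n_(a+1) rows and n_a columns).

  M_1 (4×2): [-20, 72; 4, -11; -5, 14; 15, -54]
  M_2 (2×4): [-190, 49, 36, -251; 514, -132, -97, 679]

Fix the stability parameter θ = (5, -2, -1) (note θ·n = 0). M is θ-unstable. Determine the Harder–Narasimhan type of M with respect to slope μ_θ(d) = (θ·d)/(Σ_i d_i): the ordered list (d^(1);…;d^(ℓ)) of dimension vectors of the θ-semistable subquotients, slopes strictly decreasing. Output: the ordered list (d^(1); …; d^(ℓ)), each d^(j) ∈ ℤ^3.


Barcode: M ≅ I[1,3]^2, I[2,2]^2. HN layers by μ_θ (2 steps, strictly decreasing):
  μ^(1)=2/3; μ^(2)=-2

((2, 2, 2); (0, 2, 0))


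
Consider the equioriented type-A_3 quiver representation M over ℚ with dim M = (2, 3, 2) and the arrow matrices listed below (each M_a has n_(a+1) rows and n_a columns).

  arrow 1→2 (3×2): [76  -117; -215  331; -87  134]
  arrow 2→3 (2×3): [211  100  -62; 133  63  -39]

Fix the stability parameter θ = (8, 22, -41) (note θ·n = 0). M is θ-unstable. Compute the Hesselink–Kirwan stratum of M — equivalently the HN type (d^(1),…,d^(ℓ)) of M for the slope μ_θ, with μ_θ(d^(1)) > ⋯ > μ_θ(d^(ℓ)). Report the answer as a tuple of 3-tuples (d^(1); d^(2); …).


Barcode: M ≅ I[1,2], I[1,3], I[2,3]. HN layers by μ_θ (4 steps, strictly decreasing):
  μ^(1)=22; μ^(2)=8; μ^(3)=-11/3; μ^(4)=-19/2

((0, 1, 0); (1, 0, 0); (1, 1, 1); (0, 1, 1))


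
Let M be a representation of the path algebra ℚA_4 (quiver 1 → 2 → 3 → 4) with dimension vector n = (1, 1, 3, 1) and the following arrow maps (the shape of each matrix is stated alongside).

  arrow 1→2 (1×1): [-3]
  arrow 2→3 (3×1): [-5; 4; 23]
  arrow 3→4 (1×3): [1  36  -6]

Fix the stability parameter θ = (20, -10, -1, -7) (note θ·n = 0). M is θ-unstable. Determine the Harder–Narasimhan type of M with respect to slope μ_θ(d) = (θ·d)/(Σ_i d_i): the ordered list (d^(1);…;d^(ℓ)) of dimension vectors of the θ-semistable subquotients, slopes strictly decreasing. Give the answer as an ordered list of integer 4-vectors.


Interval decomposition of M: I[1,4], I[3,3]^2.
HN type (ℓ=2): μ^(1)=1/2; μ^(2)=-1

((1, 1, 1, 1); (0, 0, 2, 0))


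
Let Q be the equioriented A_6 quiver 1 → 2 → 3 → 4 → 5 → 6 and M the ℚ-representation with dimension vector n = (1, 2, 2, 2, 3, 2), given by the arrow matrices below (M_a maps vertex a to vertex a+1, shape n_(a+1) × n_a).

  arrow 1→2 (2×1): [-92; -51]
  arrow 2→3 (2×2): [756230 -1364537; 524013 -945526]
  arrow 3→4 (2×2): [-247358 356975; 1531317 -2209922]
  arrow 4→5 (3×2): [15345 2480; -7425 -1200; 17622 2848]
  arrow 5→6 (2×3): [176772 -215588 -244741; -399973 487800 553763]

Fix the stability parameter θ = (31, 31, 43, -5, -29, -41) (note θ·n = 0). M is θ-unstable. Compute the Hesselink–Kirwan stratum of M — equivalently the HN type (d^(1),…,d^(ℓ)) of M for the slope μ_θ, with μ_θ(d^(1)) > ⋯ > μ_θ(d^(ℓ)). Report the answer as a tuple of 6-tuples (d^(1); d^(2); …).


Interval decomposition of M: I[1,4], I[2,6], I[5,5], I[5,6].
HN type (ℓ=4): μ^(1)=25; μ^(2)=-1/5; μ^(3)=-29; μ^(4)=-35

((1, 1, 1, 1, 0, 0); (0, 1, 1, 1, 1, 1); (0, 0, 0, 0, 1, 0); (0, 0, 0, 0, 1, 1))


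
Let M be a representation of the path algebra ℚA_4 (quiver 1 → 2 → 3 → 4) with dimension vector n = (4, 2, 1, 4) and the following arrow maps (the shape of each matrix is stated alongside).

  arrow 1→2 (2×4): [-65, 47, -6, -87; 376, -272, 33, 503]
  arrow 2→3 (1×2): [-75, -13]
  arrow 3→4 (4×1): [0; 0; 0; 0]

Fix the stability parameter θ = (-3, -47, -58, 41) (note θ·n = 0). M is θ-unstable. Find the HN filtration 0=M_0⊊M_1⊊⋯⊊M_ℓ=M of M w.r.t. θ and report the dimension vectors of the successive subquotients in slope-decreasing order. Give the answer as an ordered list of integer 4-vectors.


Via rank(M_{q-1}∘⋯∘M_p): M ≅ I[1,1]^2, I[1,2], I[1,3], I[4,4]^4.
μ_θ-semistable layers: μ^(1)=41; μ^(2)=-3; μ^(3)=-25; μ^(4)=-36

((0, 0, 0, 4); (2, 0, 0, 0); (1, 1, 0, 0); (1, 1, 1, 0))


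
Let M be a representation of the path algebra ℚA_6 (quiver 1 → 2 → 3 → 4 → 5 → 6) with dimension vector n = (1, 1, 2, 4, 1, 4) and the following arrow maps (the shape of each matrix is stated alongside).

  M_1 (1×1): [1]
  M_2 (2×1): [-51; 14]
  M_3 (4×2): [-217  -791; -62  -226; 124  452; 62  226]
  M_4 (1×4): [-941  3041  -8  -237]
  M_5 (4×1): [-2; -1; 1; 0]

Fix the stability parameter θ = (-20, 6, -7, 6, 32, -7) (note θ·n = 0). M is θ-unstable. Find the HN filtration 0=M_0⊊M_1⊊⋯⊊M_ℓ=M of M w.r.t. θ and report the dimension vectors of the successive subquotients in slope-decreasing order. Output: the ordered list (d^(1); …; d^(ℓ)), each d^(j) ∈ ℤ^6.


Barcode: M ≅ I[1,6], I[3,3], I[4,4]^3, I[6,6]^3. HN layers by μ_θ (5 steps, strictly decreasing):
  μ^(1)=25/2; μ^(2)=6; μ^(3)=-1/2; μ^(4)=-7; μ^(5)=-20

((0, 0, 0, 0, 1, 1); (0, 0, 0, 4, 0, 0); (0, 1, 1, 0, 0, 0); (0, 0, 1, 0, 0, 3); (1, 0, 0, 0, 0, 0))


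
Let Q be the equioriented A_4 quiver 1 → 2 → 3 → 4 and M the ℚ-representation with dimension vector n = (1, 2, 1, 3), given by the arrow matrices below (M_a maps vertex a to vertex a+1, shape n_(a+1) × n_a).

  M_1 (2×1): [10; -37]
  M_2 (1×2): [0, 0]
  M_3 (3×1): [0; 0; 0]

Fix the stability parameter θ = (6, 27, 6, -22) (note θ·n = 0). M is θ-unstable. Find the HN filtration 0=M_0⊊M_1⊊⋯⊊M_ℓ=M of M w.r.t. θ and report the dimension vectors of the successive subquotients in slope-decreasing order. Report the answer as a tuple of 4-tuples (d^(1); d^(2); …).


Via rank(M_{q-1}∘⋯∘M_p): M ≅ I[1,2], I[2,2], I[3,3], I[4,4]^3.
μ_θ-semistable layers: μ^(1)=27; μ^(2)=6; μ^(3)=-22

((0, 2, 0, 0); (1, 0, 1, 0); (0, 0, 0, 3))


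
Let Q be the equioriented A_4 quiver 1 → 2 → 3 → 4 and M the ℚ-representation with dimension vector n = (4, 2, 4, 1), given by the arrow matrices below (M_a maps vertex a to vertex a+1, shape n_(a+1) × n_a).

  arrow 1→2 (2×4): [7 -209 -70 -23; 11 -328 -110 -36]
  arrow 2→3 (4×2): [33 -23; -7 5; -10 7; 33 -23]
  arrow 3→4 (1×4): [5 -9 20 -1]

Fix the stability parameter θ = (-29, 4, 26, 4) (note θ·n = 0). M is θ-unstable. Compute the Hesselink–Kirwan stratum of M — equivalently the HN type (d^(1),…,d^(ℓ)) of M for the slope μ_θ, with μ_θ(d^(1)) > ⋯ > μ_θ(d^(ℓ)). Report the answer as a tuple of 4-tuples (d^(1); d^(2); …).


Interval decomposition of M: I[1,1]^2, I[1,3], I[1,4], I[3,3]^2.
HN type (ℓ=4): μ^(1)=26; μ^(2)=15; μ^(3)=4; μ^(4)=-29

((0, 0, 3, 0); (0, 0, 1, 1); (0, 2, 0, 0); (4, 0, 0, 0))


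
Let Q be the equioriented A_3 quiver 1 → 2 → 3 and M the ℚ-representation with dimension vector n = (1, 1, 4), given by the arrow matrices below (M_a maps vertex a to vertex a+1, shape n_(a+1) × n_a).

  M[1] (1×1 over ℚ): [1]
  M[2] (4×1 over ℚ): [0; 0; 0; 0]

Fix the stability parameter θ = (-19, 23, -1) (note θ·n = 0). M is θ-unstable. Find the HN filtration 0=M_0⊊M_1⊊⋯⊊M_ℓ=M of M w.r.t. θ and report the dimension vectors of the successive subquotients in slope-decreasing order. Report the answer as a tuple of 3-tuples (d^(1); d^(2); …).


Via rank(M_{q-1}∘⋯∘M_p): M ≅ I[1,2], I[3,3]^4.
μ_θ-semistable layers: μ^(1)=23; μ^(2)=-1; μ^(3)=-19

((0, 1, 0); (0, 0, 4); (1, 0, 0))


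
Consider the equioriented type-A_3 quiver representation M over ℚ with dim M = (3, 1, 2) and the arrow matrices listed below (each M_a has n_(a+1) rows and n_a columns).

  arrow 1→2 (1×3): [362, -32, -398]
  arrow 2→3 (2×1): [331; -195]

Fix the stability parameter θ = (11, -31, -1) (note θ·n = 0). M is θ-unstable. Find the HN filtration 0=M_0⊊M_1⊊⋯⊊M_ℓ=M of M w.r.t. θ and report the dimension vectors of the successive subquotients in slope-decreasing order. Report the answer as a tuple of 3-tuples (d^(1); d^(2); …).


Barcode: M ≅ I[1,1]^2, I[1,3], I[3,3]. HN layers by μ_θ (3 steps, strictly decreasing):
  μ^(1)=11; μ^(2)=-1; μ^(3)=-10

((2, 0, 0); (0, 0, 2); (1, 1, 0))


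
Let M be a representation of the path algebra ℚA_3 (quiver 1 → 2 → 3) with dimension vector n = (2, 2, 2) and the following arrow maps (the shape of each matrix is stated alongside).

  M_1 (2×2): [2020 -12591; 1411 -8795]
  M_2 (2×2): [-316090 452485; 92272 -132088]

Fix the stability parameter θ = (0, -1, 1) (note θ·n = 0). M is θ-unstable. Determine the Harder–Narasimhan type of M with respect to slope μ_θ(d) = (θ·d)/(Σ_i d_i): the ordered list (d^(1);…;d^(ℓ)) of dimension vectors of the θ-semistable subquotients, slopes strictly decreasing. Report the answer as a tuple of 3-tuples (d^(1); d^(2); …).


Interval decomposition of M: I[1,2], I[1,3], I[3,3].
HN type (ℓ=2): μ^(1)=1; μ^(2)=-1/2

((0, 0, 2); (2, 2, 0))


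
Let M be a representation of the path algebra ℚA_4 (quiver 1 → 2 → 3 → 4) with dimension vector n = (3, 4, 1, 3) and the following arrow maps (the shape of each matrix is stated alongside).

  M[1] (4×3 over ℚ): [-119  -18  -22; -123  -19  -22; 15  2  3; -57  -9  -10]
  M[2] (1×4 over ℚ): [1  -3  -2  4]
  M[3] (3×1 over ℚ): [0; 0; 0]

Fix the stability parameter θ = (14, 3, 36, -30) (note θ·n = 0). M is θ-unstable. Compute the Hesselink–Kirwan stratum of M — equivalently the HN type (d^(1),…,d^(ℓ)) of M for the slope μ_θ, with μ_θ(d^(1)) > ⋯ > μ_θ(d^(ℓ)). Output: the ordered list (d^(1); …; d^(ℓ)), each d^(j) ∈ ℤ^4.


Via rank(M_{q-1}∘⋯∘M_p): M ≅ I[1,2]^2, I[1,3], I[2,2], I[4,4]^3.
μ_θ-semistable layers: μ^(1)=36; μ^(2)=17/2; μ^(3)=3; μ^(4)=-30

((0, 0, 1, 0); (3, 3, 0, 0); (0, 1, 0, 0); (0, 0, 0, 3))


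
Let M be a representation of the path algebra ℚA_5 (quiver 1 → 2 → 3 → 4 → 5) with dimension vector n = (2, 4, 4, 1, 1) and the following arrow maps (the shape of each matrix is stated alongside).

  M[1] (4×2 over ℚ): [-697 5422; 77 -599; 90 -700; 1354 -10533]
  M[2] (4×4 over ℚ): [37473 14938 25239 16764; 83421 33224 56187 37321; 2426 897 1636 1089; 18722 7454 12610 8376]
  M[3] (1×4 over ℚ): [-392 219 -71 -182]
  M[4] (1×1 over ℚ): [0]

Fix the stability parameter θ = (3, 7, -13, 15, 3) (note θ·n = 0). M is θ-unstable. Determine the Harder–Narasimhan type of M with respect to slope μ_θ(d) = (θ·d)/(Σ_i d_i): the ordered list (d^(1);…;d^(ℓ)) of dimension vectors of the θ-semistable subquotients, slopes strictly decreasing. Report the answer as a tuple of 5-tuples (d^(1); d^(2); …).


Via rank(M_{q-1}∘⋯∘M_p): M ≅ I[1,3], I[1,4], I[2,2], I[2,3], I[3,3], I[5,5].
μ_θ-semistable layers: μ^(1)=15; μ^(2)=7; μ^(3)=3; μ^(4)=-1; μ^(5)=-3; μ^(6)=-13

((0, 0, 0, 1, 0); (0, 1, 0, 0, 0); (0, 0, 0, 0, 1); (2, 2, 2, 0, 0); (0, 1, 1, 0, 0); (0, 0, 1, 0, 0))


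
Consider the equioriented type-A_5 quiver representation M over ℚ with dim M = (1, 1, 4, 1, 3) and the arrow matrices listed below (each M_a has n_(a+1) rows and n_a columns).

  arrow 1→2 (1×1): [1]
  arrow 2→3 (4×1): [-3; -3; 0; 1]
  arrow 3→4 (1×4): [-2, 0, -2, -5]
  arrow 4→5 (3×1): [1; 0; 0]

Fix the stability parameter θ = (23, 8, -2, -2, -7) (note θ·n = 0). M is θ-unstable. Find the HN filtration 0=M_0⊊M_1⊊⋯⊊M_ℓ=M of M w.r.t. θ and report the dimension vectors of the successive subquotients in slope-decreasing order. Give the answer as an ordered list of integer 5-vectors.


Via rank(M_{q-1}∘⋯∘M_p): M ≅ I[1,5], I[3,3]^3, I[5,5]^2.
μ_θ-semistable layers: μ^(1)=4; μ^(2)=-2; μ^(3)=-7

((1, 1, 1, 1, 1); (0, 0, 3, 0, 0); (0, 0, 0, 0, 2))


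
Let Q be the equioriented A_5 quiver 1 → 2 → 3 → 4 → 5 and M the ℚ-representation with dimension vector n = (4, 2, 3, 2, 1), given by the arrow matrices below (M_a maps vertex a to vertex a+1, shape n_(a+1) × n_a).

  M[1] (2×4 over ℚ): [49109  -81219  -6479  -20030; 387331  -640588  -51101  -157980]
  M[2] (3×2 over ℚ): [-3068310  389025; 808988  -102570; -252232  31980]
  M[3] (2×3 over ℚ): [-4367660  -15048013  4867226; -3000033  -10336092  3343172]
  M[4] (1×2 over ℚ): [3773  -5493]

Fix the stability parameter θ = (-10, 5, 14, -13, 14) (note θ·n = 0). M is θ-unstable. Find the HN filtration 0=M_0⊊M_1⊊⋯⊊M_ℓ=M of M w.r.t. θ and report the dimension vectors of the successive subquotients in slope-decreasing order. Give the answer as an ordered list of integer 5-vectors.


Barcode: M ≅ I[1,1]^2, I[1,2], I[1,5], I[3,3], I[3,4]. HN layers by μ_θ (5 steps, strictly decreasing):
  μ^(1)=14; μ^(2)=5; μ^(3)=2; μ^(4)=1/2; μ^(5)=-10

((0, 0, 1, 0, 1); (0, 1, 0, 0, 0); (0, 1, 1, 1, 0); (0, 0, 1, 1, 0); (4, 0, 0, 0, 0))


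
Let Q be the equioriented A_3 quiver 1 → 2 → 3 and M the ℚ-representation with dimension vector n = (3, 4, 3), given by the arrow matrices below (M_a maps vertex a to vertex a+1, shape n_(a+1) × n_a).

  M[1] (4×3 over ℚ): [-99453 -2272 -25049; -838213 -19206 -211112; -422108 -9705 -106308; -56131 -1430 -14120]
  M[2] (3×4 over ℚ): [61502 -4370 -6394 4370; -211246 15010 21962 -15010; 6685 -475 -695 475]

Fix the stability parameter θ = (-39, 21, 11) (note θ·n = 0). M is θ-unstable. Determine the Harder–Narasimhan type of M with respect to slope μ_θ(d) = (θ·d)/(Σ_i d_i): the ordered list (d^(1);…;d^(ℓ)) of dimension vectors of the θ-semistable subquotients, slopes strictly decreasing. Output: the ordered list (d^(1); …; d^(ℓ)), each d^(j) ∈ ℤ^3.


Via rank(M_{q-1}∘⋯∘M_p): M ≅ I[1,2]^2, I[1,3], I[2,2], I[3,3]^2.
μ_θ-semistable layers: μ^(1)=21; μ^(2)=16; μ^(3)=11; μ^(4)=-39

((0, 3, 0); (0, 1, 1); (0, 0, 2); (3, 0, 0))


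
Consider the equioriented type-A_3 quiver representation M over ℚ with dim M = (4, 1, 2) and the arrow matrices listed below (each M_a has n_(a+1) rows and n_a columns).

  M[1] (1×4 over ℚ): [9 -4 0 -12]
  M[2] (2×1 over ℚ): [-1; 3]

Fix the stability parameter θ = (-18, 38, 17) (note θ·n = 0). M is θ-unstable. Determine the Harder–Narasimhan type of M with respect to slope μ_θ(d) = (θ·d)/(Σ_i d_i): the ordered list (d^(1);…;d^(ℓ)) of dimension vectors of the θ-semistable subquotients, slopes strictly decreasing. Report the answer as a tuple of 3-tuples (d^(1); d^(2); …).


Barcode: M ≅ I[1,1]^3, I[1,3], I[3,3]. HN layers by μ_θ (3 steps, strictly decreasing):
  μ^(1)=55/2; μ^(2)=17; μ^(3)=-18

((0, 1, 1); (0, 0, 1); (4, 0, 0))


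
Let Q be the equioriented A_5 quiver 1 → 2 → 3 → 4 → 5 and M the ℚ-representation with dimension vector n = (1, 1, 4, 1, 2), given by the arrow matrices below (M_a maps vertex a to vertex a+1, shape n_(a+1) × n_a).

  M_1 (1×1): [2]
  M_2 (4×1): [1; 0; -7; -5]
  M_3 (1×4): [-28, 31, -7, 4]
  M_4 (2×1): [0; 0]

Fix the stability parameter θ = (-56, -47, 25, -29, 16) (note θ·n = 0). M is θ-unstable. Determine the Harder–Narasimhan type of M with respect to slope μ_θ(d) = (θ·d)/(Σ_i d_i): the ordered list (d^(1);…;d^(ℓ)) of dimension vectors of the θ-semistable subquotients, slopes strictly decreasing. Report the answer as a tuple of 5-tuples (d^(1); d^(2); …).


Interval decomposition of M: I[1,4], I[3,3]^3, I[5,5]^2.
HN type (ℓ=5): μ^(1)=25; μ^(2)=16; μ^(3)=-2; μ^(4)=-47; μ^(5)=-56

((0, 0, 3, 0, 0); (0, 0, 0, 0, 2); (0, 0, 1, 1, 0); (0, 1, 0, 0, 0); (1, 0, 0, 0, 0))


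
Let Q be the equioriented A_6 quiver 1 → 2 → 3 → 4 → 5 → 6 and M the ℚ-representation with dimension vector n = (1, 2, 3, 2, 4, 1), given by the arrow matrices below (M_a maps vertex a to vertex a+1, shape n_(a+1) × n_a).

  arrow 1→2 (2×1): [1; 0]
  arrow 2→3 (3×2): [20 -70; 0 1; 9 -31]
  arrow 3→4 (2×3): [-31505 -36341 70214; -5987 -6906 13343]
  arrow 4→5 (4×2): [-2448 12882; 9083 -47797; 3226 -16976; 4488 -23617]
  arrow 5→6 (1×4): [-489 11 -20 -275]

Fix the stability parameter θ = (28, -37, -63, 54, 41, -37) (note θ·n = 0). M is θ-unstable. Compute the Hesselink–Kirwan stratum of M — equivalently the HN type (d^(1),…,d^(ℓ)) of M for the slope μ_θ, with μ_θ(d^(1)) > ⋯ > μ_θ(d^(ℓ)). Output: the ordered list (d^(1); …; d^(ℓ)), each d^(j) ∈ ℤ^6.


Interval decomposition of M: I[1,5], I[2,6], I[3,3], I[5,5]^2.
HN type (ℓ=6): μ^(1)=95/2; μ^(2)=41; μ^(3)=58/3; μ^(4)=-24; μ^(5)=-50; μ^(6)=-63

((0, 0, 0, 1, 1, 0); (0, 0, 0, 0, 2, 0); (0, 0, 0, 1, 1, 1); (1, 1, 1, 0, 0, 0); (0, 1, 1, 0, 0, 0); (0, 0, 1, 0, 0, 0))


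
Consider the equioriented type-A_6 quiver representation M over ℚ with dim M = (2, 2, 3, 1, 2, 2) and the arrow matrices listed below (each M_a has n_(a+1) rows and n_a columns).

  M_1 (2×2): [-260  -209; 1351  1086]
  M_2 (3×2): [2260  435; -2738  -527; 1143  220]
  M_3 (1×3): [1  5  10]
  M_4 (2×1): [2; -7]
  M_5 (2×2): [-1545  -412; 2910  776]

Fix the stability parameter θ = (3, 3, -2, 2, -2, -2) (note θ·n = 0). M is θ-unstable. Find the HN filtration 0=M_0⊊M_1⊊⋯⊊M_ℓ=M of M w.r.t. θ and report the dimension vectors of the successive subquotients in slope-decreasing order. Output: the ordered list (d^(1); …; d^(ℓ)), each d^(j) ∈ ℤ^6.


Barcode: M ≅ I[1,3]^2, I[3,6], I[5,5], I[6,6]. HN layers by μ_θ (3 steps, strictly decreasing):
  μ^(1)=4/3; μ^(2)=-2/3; μ^(3)=-2

((2, 2, 2, 0, 0, 0); (0, 0, 0, 1, 1, 1); (0, 0, 1, 0, 1, 1))


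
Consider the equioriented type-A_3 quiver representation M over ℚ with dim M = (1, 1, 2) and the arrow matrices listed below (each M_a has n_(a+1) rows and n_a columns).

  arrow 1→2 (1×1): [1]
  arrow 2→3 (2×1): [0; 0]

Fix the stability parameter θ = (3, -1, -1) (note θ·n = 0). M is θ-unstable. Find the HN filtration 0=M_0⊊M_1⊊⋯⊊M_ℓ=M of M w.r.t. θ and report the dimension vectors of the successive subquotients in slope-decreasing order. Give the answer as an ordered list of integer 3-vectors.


Barcode: M ≅ I[1,2], I[3,3]^2. HN layers by μ_θ (2 steps, strictly decreasing):
  μ^(1)=1; μ^(2)=-1

((1, 1, 0); (0, 0, 2))


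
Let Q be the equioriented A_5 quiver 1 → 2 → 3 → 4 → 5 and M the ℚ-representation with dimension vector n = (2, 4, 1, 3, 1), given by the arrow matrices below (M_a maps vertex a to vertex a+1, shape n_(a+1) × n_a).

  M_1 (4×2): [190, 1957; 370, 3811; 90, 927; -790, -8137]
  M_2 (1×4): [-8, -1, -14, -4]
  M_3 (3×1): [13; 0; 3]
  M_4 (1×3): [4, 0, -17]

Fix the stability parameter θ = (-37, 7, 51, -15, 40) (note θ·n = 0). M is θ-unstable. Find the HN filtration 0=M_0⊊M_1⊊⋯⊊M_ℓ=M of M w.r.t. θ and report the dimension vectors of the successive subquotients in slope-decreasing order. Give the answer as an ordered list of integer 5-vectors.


Barcode: M ≅ I[1,1], I[1,5], I[2,2]^3, I[4,4]^2. HN layers by μ_θ (5 steps, strictly decreasing):
  μ^(1)=40; μ^(2)=18; μ^(3)=7; μ^(4)=-15; μ^(5)=-37

((0, 0, 0, 0, 1); (0, 0, 1, 1, 0); (0, 4, 0, 0, 0); (0, 0, 0, 2, 0); (2, 0, 0, 0, 0))


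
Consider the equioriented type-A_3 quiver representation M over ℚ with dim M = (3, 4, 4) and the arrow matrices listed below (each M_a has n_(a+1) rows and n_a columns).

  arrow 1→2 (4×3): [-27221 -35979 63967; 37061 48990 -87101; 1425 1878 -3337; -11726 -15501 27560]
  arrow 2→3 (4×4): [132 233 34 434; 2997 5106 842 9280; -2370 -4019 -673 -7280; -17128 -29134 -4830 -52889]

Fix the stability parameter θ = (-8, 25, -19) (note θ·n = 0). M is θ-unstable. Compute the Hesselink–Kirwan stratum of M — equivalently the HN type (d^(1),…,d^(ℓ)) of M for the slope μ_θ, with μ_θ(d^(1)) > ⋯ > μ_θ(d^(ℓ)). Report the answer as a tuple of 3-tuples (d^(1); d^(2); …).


Interval decomposition of M: I[1,1], I[1,3]^2, I[2,3]^2.
HN type (ℓ=2): μ^(1)=3; μ^(2)=-8

((0, 4, 4); (3, 0, 0))


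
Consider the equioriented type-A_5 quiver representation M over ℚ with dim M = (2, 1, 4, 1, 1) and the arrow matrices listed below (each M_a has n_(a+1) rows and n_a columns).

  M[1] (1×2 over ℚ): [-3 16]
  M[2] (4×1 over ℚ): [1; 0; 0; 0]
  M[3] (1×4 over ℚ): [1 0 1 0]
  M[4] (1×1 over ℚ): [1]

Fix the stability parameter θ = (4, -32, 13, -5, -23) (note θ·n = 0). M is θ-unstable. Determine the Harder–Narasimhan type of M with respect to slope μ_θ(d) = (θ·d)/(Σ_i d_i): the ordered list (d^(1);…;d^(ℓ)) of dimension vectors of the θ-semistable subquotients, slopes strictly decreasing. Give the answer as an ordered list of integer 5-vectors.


Interval decomposition of M: I[1,1], I[1,5], I[3,3]^3.
HN type (ℓ=4): μ^(1)=13; μ^(2)=4; μ^(3)=-5; μ^(4)=-14

((0, 0, 3, 0, 0); (1, 0, 0, 0, 0); (0, 0, 1, 1, 1); (1, 1, 0, 0, 0))


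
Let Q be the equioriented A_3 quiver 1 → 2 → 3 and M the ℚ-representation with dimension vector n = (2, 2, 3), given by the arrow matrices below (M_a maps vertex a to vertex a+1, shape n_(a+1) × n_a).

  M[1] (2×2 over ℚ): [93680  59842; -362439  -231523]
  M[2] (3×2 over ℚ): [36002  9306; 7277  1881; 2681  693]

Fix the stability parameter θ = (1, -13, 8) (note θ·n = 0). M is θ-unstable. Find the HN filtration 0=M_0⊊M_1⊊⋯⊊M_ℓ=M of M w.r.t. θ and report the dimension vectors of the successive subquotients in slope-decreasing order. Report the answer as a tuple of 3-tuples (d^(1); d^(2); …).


Via rank(M_{q-1}∘⋯∘M_p): M ≅ I[1,2], I[1,3], I[3,3]^2.
μ_θ-semistable layers: μ^(1)=8; μ^(2)=-6

((0, 0, 3); (2, 2, 0))


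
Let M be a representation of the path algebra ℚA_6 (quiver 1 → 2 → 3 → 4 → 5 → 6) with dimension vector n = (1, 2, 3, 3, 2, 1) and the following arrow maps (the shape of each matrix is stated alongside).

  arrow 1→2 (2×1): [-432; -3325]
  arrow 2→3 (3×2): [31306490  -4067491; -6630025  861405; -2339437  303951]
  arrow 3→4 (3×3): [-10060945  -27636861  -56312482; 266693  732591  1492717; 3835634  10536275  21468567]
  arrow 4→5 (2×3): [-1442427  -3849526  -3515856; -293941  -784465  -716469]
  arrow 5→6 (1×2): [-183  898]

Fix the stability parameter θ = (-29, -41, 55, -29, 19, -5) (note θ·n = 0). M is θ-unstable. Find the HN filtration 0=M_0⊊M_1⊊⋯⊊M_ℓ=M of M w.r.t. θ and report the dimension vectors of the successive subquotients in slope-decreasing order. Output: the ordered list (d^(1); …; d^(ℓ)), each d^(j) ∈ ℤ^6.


Barcode: M ≅ I[1,6], I[2,5], I[3,4]. HN layers by μ_θ (5 steps, strictly decreasing):
  μ^(1)=19; μ^(2)=13; μ^(3)=10; μ^(4)=-35; μ^(5)=-41

((0, 0, 0, 0, 1, 0); (0, 0, 2, 2, 0, 0); (0, 0, 1, 1, 1, 1); (1, 1, 0, 0, 0, 0); (0, 1, 0, 0, 0, 0))


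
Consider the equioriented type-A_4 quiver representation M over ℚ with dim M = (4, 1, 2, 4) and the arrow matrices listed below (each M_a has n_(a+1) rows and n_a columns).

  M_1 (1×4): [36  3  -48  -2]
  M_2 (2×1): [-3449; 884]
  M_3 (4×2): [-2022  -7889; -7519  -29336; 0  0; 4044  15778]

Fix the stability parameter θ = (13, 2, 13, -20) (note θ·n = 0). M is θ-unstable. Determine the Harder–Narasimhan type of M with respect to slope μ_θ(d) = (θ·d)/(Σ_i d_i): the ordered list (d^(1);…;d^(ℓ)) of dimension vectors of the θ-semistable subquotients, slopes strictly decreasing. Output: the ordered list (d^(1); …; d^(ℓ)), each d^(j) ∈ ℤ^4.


Barcode: M ≅ I[1,1]^3, I[1,4], I[3,4], I[4,4]^2. HN layers by μ_θ (4 steps, strictly decreasing):
  μ^(1)=13; μ^(2)=2; μ^(3)=-7/2; μ^(4)=-20

((3, 0, 0, 0); (1, 1, 1, 1); (0, 0, 1, 1); (0, 0, 0, 2))


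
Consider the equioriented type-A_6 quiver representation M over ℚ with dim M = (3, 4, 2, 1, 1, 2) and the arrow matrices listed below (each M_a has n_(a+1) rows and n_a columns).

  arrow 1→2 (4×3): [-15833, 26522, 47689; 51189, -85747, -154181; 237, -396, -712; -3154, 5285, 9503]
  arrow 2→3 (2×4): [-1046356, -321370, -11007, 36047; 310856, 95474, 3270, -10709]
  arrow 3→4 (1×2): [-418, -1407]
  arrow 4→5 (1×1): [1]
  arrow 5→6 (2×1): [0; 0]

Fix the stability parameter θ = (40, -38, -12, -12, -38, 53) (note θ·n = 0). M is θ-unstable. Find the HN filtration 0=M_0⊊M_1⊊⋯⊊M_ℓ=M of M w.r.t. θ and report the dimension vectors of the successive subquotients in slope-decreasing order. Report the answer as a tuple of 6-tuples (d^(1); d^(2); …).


Barcode: M ≅ I[1,2], I[1,3], I[1,5], I[2,2], I[6,6]^2. HN layers by μ_θ (5 steps, strictly decreasing):
  μ^(1)=53; μ^(2)=1; μ^(3)=-10/3; μ^(4)=-12; μ^(5)=-38

((0, 0, 0, 0, 0, 2); (1, 1, 0, 0, 0, 0); (1, 1, 1, 0, 0, 0); (1, 1, 1, 1, 1, 0); (0, 1, 0, 0, 0, 0))


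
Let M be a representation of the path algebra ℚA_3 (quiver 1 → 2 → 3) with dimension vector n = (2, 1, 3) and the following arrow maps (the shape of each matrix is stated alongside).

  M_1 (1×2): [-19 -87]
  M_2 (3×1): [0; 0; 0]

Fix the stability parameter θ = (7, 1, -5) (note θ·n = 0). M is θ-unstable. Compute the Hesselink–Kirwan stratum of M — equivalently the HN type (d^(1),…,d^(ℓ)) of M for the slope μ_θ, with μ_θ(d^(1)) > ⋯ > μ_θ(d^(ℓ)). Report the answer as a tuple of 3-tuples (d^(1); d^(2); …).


Barcode: M ≅ I[1,1], I[1,2], I[3,3]^3. HN layers by μ_θ (3 steps, strictly decreasing):
  μ^(1)=7; μ^(2)=4; μ^(3)=-5

((1, 0, 0); (1, 1, 0); (0, 0, 3))


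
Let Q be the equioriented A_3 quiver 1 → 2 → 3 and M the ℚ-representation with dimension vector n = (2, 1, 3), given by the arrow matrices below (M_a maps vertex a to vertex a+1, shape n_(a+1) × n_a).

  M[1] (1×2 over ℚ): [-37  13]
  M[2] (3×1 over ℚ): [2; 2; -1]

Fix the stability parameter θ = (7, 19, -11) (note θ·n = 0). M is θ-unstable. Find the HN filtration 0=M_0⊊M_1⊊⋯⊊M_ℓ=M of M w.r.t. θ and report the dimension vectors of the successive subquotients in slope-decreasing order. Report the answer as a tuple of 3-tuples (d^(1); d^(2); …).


Via rank(M_{q-1}∘⋯∘M_p): M ≅ I[1,1], I[1,3], I[3,3]^2.
μ_θ-semistable layers: μ^(1)=7; μ^(2)=5; μ^(3)=-11

((1, 0, 0); (1, 1, 1); (0, 0, 2))


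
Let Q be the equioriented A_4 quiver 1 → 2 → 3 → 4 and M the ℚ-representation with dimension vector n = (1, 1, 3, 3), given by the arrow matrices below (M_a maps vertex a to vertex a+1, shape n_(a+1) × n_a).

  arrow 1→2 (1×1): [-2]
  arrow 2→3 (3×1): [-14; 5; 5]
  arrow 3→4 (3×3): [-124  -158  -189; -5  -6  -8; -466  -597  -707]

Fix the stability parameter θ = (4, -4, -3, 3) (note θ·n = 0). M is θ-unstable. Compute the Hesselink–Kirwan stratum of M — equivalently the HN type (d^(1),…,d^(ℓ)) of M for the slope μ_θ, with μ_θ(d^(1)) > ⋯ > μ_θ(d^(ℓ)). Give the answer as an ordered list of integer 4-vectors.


Via rank(M_{q-1}∘⋯∘M_p): M ≅ I[1,4], I[3,4]^2.
μ_θ-semistable layers: μ^(1)=3; μ^(2)=-1; μ^(3)=-3

((0, 0, 0, 3); (1, 1, 1, 0); (0, 0, 2, 0))


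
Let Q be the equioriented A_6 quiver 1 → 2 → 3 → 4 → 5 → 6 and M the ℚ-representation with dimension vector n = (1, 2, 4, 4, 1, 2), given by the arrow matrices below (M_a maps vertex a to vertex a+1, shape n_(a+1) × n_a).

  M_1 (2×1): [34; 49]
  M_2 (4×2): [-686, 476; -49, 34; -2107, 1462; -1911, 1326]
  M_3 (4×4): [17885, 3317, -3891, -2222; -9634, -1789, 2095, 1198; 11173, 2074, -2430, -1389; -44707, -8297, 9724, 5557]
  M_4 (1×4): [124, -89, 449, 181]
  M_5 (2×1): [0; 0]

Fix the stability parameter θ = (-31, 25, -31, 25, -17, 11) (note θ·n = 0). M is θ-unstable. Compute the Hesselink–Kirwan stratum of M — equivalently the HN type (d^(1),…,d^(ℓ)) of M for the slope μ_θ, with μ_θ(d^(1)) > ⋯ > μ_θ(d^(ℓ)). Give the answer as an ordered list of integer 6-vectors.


Barcode: M ≅ I[1,2], I[2,5], I[3,4]^3, I[6,6]^2. HN layers by μ_θ (5 steps, strictly decreasing):
  μ^(1)=25; μ^(2)=11; μ^(3)=4; μ^(4)=-3; μ^(5)=-31

((0, 1, 0, 3, 0, 0); (0, 0, 0, 0, 0, 2); (0, 0, 0, 1, 1, 0); (0, 1, 1, 0, 0, 0); (1, 0, 3, 0, 0, 0))


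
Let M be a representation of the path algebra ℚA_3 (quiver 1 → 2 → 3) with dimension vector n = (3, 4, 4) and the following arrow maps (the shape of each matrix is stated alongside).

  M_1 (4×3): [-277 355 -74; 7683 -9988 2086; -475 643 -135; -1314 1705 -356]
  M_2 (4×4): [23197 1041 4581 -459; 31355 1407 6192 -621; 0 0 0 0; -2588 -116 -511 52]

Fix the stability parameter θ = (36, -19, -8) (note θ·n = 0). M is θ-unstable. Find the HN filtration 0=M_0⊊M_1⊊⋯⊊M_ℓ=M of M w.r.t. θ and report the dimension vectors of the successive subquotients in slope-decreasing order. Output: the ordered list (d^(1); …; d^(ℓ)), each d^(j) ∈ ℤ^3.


Barcode: M ≅ I[1,2]^2, I[1,3], I[2,3], I[3,3]^2. HN layers by μ_θ (4 steps, strictly decreasing):
  μ^(1)=17/2; μ^(2)=3; μ^(3)=-8; μ^(4)=-19

((2, 2, 0); (1, 1, 1); (0, 0, 3); (0, 1, 0))


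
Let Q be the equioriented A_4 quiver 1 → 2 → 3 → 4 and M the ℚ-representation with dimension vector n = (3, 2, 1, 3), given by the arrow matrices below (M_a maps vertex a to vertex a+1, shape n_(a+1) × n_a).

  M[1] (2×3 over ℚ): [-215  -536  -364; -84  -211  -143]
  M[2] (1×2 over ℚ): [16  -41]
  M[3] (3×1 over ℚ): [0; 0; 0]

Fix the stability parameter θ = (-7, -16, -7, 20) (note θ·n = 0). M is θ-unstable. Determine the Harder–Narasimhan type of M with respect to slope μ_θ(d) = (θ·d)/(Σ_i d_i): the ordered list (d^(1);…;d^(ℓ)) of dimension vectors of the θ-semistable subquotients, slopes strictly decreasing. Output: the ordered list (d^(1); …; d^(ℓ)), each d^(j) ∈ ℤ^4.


Via rank(M_{q-1}∘⋯∘M_p): M ≅ I[1,1], I[1,2], I[1,3], I[4,4]^3.
μ_θ-semistable layers: μ^(1)=20; μ^(2)=-7; μ^(3)=-23/2

((0, 0, 0, 3); (1, 0, 1, 0); (2, 2, 0, 0))


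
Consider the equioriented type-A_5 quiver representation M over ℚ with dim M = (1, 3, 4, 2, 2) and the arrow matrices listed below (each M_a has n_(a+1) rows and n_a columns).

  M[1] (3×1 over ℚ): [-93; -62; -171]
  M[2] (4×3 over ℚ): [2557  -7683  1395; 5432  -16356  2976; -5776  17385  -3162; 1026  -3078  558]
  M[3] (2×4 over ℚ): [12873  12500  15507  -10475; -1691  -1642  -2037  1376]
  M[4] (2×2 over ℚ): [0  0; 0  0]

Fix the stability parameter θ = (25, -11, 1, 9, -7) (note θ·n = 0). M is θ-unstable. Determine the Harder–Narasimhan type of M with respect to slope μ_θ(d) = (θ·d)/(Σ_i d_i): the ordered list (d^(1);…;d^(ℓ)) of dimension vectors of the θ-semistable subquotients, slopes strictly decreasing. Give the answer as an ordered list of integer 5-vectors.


Barcode: M ≅ I[1,2], I[2,4]^2, I[3,3]^2, I[5,5]^2. HN layers by μ_θ (5 steps, strictly decreasing):
  μ^(1)=9; μ^(2)=7; μ^(3)=1; μ^(4)=-7; μ^(5)=-11

((0, 0, 0, 2, 0); (1, 1, 0, 0, 0); (0, 0, 4, 0, 0); (0, 0, 0, 0, 2); (0, 2, 0, 0, 0))


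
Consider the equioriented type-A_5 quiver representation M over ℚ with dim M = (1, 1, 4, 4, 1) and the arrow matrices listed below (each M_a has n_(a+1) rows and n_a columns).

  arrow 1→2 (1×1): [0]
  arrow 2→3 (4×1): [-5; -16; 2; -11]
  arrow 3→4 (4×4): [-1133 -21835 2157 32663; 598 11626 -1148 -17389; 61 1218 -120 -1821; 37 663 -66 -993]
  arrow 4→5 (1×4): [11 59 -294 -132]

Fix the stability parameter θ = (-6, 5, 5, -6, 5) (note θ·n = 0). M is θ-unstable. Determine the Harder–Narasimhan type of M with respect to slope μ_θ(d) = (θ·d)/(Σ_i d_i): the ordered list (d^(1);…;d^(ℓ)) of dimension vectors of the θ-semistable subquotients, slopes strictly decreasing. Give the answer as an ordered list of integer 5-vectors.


Interval decomposition of M: I[1,1], I[2,5], I[3,4]^3.
HN type (ℓ=4): μ^(1)=5; μ^(2)=4/3; μ^(3)=-1/2; μ^(4)=-6

((0, 0, 0, 0, 1); (0, 1, 1, 1, 0); (0, 0, 3, 3, 0); (1, 0, 0, 0, 0))


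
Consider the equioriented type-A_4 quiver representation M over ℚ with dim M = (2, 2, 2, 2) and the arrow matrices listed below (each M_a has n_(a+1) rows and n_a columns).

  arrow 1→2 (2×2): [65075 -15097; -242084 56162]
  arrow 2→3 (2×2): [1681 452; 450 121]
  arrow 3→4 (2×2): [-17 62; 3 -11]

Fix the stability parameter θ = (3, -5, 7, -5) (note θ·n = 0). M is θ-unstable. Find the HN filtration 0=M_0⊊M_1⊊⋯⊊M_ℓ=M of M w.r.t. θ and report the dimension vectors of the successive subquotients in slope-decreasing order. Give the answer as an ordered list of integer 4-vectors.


Barcode: M ≅ I[1,4]^2. HN layers by μ_θ (2 steps, strictly decreasing):
  μ^(1)=1; μ^(2)=-1

((0, 0, 2, 2); (2, 2, 0, 0))


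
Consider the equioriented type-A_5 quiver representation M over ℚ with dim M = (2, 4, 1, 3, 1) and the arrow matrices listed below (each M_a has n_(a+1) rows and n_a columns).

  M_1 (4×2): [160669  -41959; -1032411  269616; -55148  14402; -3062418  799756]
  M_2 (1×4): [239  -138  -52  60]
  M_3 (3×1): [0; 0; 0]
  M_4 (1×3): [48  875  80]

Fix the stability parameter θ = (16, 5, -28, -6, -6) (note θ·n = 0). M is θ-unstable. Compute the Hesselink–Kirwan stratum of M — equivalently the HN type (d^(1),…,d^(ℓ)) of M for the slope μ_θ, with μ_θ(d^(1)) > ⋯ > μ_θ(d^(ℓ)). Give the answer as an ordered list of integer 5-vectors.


Barcode: M ≅ I[1,2], I[1,3], I[2,2]^2, I[4,4]^2, I[4,5]. HN layers by μ_θ (4 steps, strictly decreasing):
  μ^(1)=21/2; μ^(2)=5; μ^(3)=-7/3; μ^(4)=-6

((1, 1, 0, 0, 0); (0, 2, 0, 0, 0); (1, 1, 1, 0, 0); (0, 0, 0, 3, 1))


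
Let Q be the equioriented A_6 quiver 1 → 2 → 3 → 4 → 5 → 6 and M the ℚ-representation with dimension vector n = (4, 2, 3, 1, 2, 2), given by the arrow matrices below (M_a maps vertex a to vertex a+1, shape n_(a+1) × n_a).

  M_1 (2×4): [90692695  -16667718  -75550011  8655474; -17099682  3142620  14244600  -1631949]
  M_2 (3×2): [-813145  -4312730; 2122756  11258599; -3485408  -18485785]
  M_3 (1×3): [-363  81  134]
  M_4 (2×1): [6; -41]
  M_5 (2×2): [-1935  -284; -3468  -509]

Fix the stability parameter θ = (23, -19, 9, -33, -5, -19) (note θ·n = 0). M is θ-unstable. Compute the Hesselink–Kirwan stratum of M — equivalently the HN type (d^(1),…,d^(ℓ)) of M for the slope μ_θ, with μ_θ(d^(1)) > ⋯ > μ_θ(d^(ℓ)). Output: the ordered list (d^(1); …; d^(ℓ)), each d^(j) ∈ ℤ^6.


Interval decomposition of M: I[1,1]^2, I[1,3], I[1,6], I[3,3], I[5,6].
HN type (ℓ=5): μ^(1)=23; μ^(2)=9; μ^(3)=2; μ^(4)=-22/3; μ^(5)=-12

((2, 0, 0, 0, 0, 0); (0, 0, 2, 0, 0, 0); (1, 1, 0, 0, 0, 0); (1, 1, 1, 1, 1, 1); (0, 0, 0, 0, 1, 1))


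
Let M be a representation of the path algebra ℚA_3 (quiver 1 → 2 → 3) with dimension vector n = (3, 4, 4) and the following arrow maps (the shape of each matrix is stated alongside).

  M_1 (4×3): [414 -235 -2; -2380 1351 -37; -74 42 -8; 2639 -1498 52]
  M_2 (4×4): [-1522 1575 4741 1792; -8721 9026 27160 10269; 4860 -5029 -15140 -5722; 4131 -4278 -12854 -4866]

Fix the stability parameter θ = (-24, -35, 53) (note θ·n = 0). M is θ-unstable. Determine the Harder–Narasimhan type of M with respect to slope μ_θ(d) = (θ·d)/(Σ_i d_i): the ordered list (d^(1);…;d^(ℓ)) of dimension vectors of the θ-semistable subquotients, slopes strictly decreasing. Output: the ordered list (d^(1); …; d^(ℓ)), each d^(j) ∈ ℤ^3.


Interval decomposition of M: I[1,3]^3, I[2,3].
HN type (ℓ=3): μ^(1)=53; μ^(2)=-59/2; μ^(3)=-35

((0, 0, 4); (3, 3, 0); (0, 1, 0))


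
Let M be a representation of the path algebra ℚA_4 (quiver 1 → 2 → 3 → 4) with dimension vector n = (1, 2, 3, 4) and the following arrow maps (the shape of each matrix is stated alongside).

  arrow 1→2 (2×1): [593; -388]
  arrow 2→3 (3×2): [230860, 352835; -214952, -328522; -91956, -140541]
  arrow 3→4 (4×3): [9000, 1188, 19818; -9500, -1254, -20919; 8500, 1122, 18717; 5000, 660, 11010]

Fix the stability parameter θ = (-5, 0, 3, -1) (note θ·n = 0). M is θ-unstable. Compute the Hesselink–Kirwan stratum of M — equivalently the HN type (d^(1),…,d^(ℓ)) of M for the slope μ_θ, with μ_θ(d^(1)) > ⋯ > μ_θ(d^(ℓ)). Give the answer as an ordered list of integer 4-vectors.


Interval decomposition of M: I[1,2], I[2,4], I[3,3]^2, I[4,4]^3.
HN type (ℓ=5): μ^(1)=3; μ^(2)=1; μ^(3)=0; μ^(4)=-1; μ^(5)=-5

((0, 0, 2, 0); (0, 0, 1, 1); (0, 2, 0, 0); (0, 0, 0, 3); (1, 0, 0, 0))


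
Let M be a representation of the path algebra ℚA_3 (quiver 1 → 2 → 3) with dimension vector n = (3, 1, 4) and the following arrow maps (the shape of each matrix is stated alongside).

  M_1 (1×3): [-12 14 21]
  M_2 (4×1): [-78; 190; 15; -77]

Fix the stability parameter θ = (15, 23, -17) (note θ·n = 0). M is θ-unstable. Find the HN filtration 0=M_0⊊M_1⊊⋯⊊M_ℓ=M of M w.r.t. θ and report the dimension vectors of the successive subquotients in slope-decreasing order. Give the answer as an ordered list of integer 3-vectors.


Interval decomposition of M: I[1,1]^2, I[1,3], I[3,3]^3.
HN type (ℓ=3): μ^(1)=15; μ^(2)=7; μ^(3)=-17

((2, 0, 0); (1, 1, 1); (0, 0, 3))
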